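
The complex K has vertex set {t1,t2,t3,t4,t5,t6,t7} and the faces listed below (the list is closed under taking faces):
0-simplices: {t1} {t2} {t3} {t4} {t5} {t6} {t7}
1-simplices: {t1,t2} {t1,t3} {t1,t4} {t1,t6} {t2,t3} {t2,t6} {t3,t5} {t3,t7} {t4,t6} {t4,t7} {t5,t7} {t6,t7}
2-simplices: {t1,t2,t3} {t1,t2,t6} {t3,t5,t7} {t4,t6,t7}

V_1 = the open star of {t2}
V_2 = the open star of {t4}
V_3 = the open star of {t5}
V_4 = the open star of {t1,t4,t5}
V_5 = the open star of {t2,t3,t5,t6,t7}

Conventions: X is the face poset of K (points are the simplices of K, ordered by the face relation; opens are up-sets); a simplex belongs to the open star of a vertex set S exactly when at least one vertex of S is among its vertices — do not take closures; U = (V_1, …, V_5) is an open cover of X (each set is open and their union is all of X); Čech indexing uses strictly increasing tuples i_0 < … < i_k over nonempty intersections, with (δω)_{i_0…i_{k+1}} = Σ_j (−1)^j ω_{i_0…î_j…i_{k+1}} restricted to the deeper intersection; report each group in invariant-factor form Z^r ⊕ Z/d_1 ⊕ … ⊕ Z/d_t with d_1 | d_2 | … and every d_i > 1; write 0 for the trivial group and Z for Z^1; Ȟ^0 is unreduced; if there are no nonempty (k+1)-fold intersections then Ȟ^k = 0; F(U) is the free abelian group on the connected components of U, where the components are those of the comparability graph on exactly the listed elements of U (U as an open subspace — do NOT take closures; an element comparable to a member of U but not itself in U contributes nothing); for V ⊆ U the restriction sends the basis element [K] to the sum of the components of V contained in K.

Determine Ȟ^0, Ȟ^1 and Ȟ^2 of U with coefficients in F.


nonempty overlaps:
  V1={{t2},{t1,t2},{t2,t3},{t2,t6},{t1,t2,t3},{t1,t2,t6}} V2={{t4},{t1,t4},{t4,t6},{t4,t7},{t4,t6,t7}} V3={{t5},{t3,t5},{t5,t7},{t3,t5,t7}} V4={{t1},{t4},{t5},{t1,t2},{t1,t3},{t1,t4},{t1,t6},{t3,t5},{t4,t6},{t4,t7},{t5,t7},{t1,t2,t3},{t1,t2,t6},{t3,t5,t7},{t4,t6,t7}} V5={{t2},{t3},{t5},{t6},{t7},{t1,t2},{t1,t3},{t1,t6},{t2,t3},{t2,t6},{t3,t5},{t3,t7},{t4,t6},{t4,t7},{t5,t7},{t6,t7},{t1,t2,t3},{t1,t2,t6},{t3,t5,t7},{t4,t6,t7}}
  V14={{t1,t2},{t1,t2,t3},{t1,t2,t6}} V15={{t2},{t1,t2},{t2,t3},{t2,t6},{t1,t2,t3},{t1,t2,t6}} V24={{t4},{t1,t4},{t4,t6},{t4,t7},{t4,t6,t7}} V25={{t4,t6},{t4,t7},{t4,t6,t7}} V34={{t5},{t3,t5},{t5,t7},{t3,t5,t7}} V35={{t5},{t3,t5},{t5,t7},{t3,t5,t7}} V45={{t5},{t1,t2},{t1,t3},{t1,t6},{t3,t5},{t4,t6},{t4,t7},{t5,t7},{t1,t2,t3},{t1,t2,t6},{t3,t5,t7},{t4,t6,t7}}
  V145={{t1,t2},{t1,t2,t3},{t1,t2,t6}} V245={{t4,t6},{t4,t7},{t4,t6,t7}} V345={{t5},{t3,t5},{t5,t7},{t3,t5,t7}}
components per intersection:
  V1: {{t2},{t1,t2},{t2,t3},{t2,t6},{t1,t2,t3},{t1,t2,t6}}
  V2: {{t4},{t1,t4},{t4,t6},{t4,t7},{t4,t6,t7}}
  V3: {{t5},{t3,t5},{t5,t7},{t3,t5,t7}}
  V4: {{t1},{t4},{t1,t2},{t1,t3},{t1,t4},{t1,t6},{t4,t6},{t4,t7},{t1,t2,t3},{t1,t2,t6},{t4,t6,t7}} {{t5},{t3,t5},{t5,t7},{t3,t5,t7}}
  V5: {{t2},{t3},{t5},{t6},{t7},{t1,t2},{t1,t3},{t1,t6},{t2,t3},{t2,t6},{t3,t5},{t3,t7},{t4,t6},{t4,t7},{t5,t7},{t6,t7},{t1,t2,t3},{t1,t2,t6},{t3,t5,t7},{t4,t6,t7}}
  V14: {{t1,t2},{t1,t2,t3},{t1,t2,t6}}
  V15: {{t2},{t1,t2},{t2,t3},{t2,t6},{t1,t2,t3},{t1,t2,t6}}
  V24: {{t4},{t1,t4},{t4,t6},{t4,t7},{t4,t6,t7}}
  V25: {{t4,t6},{t4,t7},{t4,t6,t7}}
  V34: {{t5},{t3,t5},{t5,t7},{t3,t5,t7}}
  V35: {{t5},{t3,t5},{t5,t7},{t3,t5,t7}}
  V45: {{t5},{t3,t5},{t5,t7},{t3,t5,t7}} {{t1,t2},{t1,t3},{t1,t6},{t1,t2,t3},{t1,t2,t6}} {{t4,t6},{t4,t7},{t4,t6,t7}}
  V145: {{t1,t2},{t1,t2,t3},{t1,t2,t6}}
  V245: {{t4,t6},{t4,t7},{t4,t6,t7}}
  V345: {{t5},{t3,t5},{t5,t7},{t3,t5,t7}}
C dims 6,9,3; δ0: rk 5, SNF 1^5; δ1: rk 3, SNF 1^3
degree 0: 6−5−0 = 1 → Ȟ^0 ≅ Z
degree 1: 9−3−5 = 1 → Ȟ^1 ≅ Z
degree 2: 3−0−3 = 0 → Ȟ^2 ≅ 0

Ȟ^0(U;F) ≅ Z,  Ȟ^1(U;F) ≅ Z,  Ȟ^2(U;F) ≅ 0


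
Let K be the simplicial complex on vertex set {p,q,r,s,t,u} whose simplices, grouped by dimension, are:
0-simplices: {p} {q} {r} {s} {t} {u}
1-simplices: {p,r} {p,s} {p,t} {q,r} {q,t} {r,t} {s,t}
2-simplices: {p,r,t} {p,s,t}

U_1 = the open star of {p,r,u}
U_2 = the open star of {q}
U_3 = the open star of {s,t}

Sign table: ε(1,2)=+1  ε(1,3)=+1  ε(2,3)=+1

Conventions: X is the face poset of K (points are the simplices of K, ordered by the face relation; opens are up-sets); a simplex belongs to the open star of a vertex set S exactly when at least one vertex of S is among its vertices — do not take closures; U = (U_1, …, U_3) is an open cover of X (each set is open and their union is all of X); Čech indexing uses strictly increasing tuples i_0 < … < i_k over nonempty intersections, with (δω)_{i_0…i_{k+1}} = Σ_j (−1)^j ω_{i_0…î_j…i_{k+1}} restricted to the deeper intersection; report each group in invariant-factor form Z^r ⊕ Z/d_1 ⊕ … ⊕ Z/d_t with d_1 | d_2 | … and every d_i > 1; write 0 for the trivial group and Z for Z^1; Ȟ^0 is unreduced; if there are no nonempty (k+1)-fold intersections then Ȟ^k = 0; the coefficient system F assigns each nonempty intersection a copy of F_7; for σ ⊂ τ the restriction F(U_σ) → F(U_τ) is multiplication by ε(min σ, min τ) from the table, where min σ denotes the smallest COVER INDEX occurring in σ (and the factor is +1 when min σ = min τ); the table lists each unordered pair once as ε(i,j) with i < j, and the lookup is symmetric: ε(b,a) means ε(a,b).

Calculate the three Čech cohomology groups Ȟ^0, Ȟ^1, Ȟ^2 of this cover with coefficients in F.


Ȟ^0(U;F) ≅ Z/7; Ȟ^1(U;F) ≅ Z/7; Ȟ^2(U;F) ≅ 0

nerve of the cover:
  U1={{p},{r},{u},{p,r},{p,s},{p,t},{q,r},{r,t},{p,r,t},{p,s,t}} U2={{q},{q,r},{q,t}} U3={{s},{t},{p,s},{p,t},{q,t},{r,t},{s,t},{p,r,t},{p,s,t}}
  U12={{q,r}} U13={{p,s},{p,t},{r,t},{p,r,t},{p,s,t}} U23={{q,t}}
C dims 3,3; δ0: rk_F7 2
Ȟ^0 = (3 − 2) − 0 = 1, so Ȟ^0 ≅ Z/7
Ȟ^1 = (3 − 0) − 2 = 1, so Ȟ^1 ≅ Z/7
Ȟ^2 = (0 − 0) − 0 = 0, so Ȟ^2 ≅ 0


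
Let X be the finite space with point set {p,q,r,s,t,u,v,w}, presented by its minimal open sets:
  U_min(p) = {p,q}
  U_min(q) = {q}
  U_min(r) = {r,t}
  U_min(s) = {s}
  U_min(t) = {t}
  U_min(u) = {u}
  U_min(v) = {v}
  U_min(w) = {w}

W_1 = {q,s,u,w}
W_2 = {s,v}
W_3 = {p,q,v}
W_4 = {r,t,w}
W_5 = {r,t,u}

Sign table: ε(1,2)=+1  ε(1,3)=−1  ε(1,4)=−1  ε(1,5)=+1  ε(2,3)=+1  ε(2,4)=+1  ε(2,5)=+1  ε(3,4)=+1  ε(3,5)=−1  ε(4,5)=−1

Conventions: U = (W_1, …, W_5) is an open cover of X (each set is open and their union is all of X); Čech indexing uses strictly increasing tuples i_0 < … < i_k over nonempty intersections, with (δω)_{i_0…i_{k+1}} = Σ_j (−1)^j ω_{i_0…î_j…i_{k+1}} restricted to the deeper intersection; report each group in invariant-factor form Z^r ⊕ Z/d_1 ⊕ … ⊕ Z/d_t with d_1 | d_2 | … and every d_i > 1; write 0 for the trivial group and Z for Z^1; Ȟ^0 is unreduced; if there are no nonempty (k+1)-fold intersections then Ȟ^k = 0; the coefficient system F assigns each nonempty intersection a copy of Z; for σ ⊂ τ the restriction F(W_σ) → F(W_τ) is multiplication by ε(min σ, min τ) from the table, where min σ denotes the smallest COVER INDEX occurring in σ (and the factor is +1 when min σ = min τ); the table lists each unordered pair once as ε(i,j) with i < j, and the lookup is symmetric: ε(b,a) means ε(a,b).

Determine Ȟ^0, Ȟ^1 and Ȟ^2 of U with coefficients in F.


nonempty intersections:
  W12={s} W13={q} W14={w} W15={u} W23={v} W45={r,t}
C dims 5,6; δ0: rk 5, SNF 1^4·2
Ȟ^0: (5−5)−0=0 ⇒ 0
Ȟ^1: (6−0)−5=1 plus torsion [2] ⇒ Z ⊕ Z/2
Ȟ^2: (0−0)−0=0 ⇒ 0

Ȟ^0 = 0; Ȟ^1 = Z ⊕ Z/2; Ȟ^2 = 0


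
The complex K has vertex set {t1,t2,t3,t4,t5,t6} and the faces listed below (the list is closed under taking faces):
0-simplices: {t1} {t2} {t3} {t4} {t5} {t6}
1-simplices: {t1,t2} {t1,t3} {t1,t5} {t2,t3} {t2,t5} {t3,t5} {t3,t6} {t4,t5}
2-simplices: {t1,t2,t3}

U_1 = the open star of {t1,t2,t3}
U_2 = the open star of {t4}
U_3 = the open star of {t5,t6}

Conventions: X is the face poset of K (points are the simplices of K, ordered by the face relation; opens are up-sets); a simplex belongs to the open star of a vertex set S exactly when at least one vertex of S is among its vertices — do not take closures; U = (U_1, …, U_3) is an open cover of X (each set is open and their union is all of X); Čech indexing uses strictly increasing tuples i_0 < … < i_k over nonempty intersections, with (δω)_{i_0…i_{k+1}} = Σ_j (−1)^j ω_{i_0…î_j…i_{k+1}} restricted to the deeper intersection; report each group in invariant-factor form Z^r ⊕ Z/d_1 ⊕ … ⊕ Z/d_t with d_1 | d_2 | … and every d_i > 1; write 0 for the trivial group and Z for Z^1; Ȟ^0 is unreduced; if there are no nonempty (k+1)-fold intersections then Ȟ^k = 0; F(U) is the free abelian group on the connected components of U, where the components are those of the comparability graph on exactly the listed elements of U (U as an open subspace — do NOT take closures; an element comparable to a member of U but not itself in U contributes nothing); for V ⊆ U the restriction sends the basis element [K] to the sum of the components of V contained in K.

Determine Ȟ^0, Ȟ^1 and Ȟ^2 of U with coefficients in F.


Ȟ^0 ≅ Z; Ȟ^1 ≅ Z^2; Ȟ^2 ≅ 0

nerve of the cover:
  U1={{t1},{t2},{t3},{t1,t2},{t1,t3},{t1,t5},{t2,t3},{t2,t5},{t3,t5},{t3,t6},{t1,t2,t3}} U2={{t4},{t4,t5}} U3={{t5},{t6},{t1,t5},{t2,t5},{t3,t5},{t3,t6},{t4,t5}}
  U13={{t1,t5},{t2,t5},{t3,t5},{t3,t6}} U23={{t4,t5}}
components per intersection:
  U1: {{t1},{t2},{t3},{t1,t2},{t1,t3},{t1,t5},{t2,t3},{t2,t5},{t3,t5},{t3,t6},{t1,t2,t3}}
  U2: {{t4},{t4,t5}}
  U3: {{t5},{t1,t5},{t2,t5},{t3,t5},{t4,t5}} {{t6},{t3,t6}}
  U13: {{t1,t5}} {{t2,t5}} {{t3,t5}} {{t3,t6}}
  U23: {{t4,t5}}
C dims 4,5; δ0: rk 3, SNF 1^3
Ȟ^0 = (4 − 3) − 0 = 1, so Ȟ^0 ≅ Z
Ȟ^1 = (5 − 0) − 3 = 2, so Ȟ^1 ≅ Z^2
Ȟ^2 = (0 − 0) − 0 = 0, so Ȟ^2 ≅ 0


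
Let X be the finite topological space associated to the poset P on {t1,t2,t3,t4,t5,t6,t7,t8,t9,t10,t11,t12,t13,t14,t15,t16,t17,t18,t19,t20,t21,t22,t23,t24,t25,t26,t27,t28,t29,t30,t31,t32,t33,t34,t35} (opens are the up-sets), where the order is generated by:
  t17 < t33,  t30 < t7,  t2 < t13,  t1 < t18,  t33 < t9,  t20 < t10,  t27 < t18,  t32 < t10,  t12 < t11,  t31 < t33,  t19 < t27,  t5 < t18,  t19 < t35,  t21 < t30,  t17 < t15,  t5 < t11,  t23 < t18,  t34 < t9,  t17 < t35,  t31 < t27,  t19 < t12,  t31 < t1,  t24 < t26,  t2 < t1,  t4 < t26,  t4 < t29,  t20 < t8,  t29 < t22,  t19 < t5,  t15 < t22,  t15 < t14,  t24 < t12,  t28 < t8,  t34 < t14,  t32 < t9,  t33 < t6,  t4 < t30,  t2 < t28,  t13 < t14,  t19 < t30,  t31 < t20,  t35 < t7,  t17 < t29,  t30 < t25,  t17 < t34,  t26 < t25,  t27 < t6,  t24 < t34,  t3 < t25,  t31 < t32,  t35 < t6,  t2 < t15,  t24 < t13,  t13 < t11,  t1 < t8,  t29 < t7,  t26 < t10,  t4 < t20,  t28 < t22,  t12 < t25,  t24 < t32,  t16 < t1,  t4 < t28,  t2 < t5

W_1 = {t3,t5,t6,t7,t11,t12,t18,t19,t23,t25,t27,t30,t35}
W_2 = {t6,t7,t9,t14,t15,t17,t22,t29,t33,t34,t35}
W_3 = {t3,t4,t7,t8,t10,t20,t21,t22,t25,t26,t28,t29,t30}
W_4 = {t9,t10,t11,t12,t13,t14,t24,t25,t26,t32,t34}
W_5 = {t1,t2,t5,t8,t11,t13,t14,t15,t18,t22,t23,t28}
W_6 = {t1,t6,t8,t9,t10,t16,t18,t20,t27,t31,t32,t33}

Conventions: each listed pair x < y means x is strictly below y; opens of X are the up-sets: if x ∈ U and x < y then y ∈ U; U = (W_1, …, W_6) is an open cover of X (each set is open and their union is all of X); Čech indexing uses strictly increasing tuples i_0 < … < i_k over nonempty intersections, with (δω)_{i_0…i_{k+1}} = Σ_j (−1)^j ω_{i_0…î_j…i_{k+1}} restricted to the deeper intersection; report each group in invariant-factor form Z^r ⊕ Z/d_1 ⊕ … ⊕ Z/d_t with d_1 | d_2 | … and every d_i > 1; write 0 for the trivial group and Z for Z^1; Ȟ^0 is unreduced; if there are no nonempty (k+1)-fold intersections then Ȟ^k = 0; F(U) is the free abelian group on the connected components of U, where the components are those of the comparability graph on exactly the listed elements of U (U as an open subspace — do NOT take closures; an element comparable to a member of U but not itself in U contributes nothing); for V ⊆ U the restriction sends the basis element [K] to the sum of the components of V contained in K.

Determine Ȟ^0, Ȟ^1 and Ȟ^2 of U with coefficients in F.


nonempty overlaps:
  W12={t6,t7,t35} W13={t3,t7,t25,t30} W14={t11,t12,t25} W15={t5,t11,t18,t23} W16={t6,t18,t27} W23={t7,t22,t29} W24={t9,t14,t34} W25={t14,t15,t22} W26={t6,t9,t33} W34={t10,t25,t26} W35={t8,t22,t28} W36={t8,t10,t20} W45={t11,t13,t14} W46={t9,t10,t32} W56={t1,t8,t18}
  W123={t7} W126={t6} W134={t25} W145={t11} W156={t18} W235={t22} W245={t14} W246={t9} W346={t10} W356={t8}
components per intersection:
  W1: {t3,t5,t6,t7,t11,t12,t18,t19,t23,t25,t27,t30,t35}
  W2: {t6,t7,t9,t14,t15,t17,t22,t29,t33,t34,t35}
  W3: {t3,t4,t7,t8,t10,t20,t21,t22,t25,t26,t28,t29,t30}
  W4: {t9,t10,t11,t12,t13,t14,t24,t25,t26,t32,t34}
  W5: {t1,t2,t5,t8,t11,t13,t14,t15,t18,t22,t23,t28}
  W6: {t1,t6,t8,t9,t10,t16,t18,t20,t27,t31,t32,t33}
  W12: {t6,t7,t35}
  W13: {t3,t7,t25,t30}
  W14: {t11,t12,t25}
  W15: {t5,t11,t18,t23}
  W16: {t6,t18,t27}
  W23: {t7,t22,t29}
  W24: {t9,t14,t34}
  W25: {t14,t15,t22}
  W26: {t6,t9,t33}
  W34: {t10,t25,t26}
  W35: {t8,t22,t28}
  W36: {t8,t10,t20}
  W45: {t11,t13,t14}
  W46: {t9,t10,t32}
  W56: {t1,t8,t18}
  W123: {t7}
  W126: {t6}
  W134: {t25}
  W145: {t11}
  W156: {t18}
  W235: {t22}
  W245: {t14}
  W246: {t9}
  W346: {t10}
  W356: {t8}
C dims 6,15,10; δ0: rk 5, SNF 1^5; δ1: rk 10, SNF 1^9·2
degree 0: 6−5−0 = 1 → Ȟ^0 ≅ Z
degree 1: 15−10−5 = 0 → Ȟ^1 ≅ 0
degree 2: 10−0−10 = 0 plus torsion [2] → Ȟ^2 ≅ Z/2

Ȟ^0 ≅ Z,  Ȟ^1 ≅ 0,  Ȟ^2 ≅ Z/2


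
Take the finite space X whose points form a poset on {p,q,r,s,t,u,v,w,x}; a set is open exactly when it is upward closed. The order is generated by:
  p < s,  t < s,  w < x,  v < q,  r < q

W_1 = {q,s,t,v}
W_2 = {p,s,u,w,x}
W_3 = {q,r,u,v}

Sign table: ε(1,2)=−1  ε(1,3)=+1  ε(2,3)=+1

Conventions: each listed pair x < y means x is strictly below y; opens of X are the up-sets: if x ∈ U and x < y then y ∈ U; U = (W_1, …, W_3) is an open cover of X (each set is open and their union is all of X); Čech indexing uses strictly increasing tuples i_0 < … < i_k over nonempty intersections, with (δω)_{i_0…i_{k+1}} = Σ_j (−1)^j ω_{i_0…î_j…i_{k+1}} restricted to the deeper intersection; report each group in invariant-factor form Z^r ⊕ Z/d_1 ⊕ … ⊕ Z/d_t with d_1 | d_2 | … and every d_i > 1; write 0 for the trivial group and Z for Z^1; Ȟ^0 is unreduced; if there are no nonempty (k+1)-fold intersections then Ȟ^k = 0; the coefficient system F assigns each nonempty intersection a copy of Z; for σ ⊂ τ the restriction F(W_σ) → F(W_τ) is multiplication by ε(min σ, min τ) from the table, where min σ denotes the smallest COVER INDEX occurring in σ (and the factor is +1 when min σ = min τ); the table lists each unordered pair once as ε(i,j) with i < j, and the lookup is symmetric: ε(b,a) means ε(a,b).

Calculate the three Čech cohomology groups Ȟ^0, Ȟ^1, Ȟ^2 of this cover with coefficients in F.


cover nerve:
  W12={s} W13={q,v} W23={u}
C dims 3,3; δ0: rk 3, SNF 1^2·2
Ȟ^0: (3−3)−0=0 ⇒ 0
Ȟ^1: (3−0)−3=0 plus torsion [2] ⇒ Z/2
Ȟ^2: (0−0)−0=0 ⇒ 0

Ȟ^0(U;F) ≅ 0, Ȟ^1(U;F) ≅ Z/2, Ȟ^2(U;F) ≅ 0


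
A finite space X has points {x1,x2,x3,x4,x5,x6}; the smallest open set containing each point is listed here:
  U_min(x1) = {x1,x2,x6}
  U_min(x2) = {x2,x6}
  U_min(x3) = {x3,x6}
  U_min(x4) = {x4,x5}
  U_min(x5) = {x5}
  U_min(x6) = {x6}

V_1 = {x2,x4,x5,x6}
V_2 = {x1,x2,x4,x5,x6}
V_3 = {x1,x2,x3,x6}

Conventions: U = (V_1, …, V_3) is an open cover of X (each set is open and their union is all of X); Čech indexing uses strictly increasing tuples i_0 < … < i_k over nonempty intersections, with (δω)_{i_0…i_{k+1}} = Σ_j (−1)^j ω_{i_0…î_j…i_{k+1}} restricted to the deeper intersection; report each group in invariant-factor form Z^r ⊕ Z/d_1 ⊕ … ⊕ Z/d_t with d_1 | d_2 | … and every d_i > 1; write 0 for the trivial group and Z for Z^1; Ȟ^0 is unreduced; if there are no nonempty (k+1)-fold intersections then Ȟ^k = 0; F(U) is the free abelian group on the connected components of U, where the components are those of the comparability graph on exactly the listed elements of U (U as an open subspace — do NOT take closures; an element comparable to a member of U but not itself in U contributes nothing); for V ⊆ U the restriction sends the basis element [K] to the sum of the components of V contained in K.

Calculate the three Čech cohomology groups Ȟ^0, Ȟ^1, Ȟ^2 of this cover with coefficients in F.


Ȟ^0 = Z^2, Ȟ^1 = 0 and Ȟ^2 = 0

intersection data:
  V12={x2,x4,x5,x6} V13={x2,x6} V23={x1,x2,x6}
  V123={x2,x6}
components per intersection:
  V1: {x2,x6} {x4,x5}
  V2: {x1,x2,x6} {x4,x5}
  V3: {x1,x2,x3,x6}
  V12: {x2,x6} {x4,x5}
  V13: {x2,x6}
  V23: {x1,x2,x6}
  V123: {x2,x6}
C dims 5,4,1; δ0: rk 3, SNF 1^3; δ1: rk 1, SNF 1^1
Ȟ^0 = (5 − 3) − 0 = 2, so Ȟ^0 ≅ Z^2
Ȟ^1 = (4 − 1) − 3 = 0, so Ȟ^1 ≅ 0
Ȟ^2 = (1 − 0) − 1 = 0, so Ȟ^2 ≅ 0


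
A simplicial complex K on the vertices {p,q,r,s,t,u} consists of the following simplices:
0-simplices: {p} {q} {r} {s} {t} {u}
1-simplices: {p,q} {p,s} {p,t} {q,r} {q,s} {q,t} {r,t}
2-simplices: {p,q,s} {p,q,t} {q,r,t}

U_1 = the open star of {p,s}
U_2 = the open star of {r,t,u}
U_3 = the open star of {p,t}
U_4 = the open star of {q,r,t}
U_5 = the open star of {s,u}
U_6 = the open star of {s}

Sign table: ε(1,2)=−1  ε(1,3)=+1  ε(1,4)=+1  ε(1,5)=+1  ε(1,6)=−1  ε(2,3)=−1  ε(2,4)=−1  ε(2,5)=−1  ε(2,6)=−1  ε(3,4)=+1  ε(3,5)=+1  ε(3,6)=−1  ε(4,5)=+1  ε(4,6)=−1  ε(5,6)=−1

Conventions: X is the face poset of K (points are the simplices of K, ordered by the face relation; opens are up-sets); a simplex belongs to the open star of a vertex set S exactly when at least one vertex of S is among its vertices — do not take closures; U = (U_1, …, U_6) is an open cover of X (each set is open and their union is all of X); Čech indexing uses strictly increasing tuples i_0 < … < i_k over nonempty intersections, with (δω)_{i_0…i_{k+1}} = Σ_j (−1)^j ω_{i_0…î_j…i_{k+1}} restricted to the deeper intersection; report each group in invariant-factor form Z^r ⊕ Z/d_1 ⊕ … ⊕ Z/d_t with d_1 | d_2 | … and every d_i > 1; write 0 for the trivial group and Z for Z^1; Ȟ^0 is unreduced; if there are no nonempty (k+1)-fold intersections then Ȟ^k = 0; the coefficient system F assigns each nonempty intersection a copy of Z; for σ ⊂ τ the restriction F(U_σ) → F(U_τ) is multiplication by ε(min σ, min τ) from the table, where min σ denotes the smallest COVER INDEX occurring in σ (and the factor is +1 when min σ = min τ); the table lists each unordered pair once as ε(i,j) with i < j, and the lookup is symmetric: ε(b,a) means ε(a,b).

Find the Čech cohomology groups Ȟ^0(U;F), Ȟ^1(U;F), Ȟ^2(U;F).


nonempty intersections:
  U1={{p},{s},{p,q},{p,s},{p,t},{q,s},{p,q,s},{p,q,t}} U2={{r},{t},{u},{p,t},{q,r},{q,t},{r,t},{p,q,t},{q,r,t}} U3={{p},{t},{p,q},{p,s},{p,t},{q,t},{r,t},{p,q,s},{p,q,t},{q,r,t}} U4={{q},{r},{t},{p,q},{p,t},{q,r},{q,s},{q,t},{r,t},{p,q,s},{p,q,t},{q,r,t}} U5={{s},{u},{p,s},{q,s},{p,q,s}} U6={{s},{p,s},{q,s},{p,q,s}}
  U12={{p,t},{p,q,t}} U13={{p},{p,q},{p,s},{p,t},{p,q,s},{p,q,t}} U14={{p,q},{p,t},{q,s},{p,q,s},{p,q,t}} U15={{s},{p,s},{q,s},{p,q,s}} U16={{s},{p,s},{q,s},{p,q,s}} U23={{t},{p,t},{q,t},{r,t},{p,q,t},{q,r,t}} U24={{r},{t},{p,t},{q,r},{q,t},{r,t},{p,q,t},{q,r,t}} U25={{u}} U34={{t},{p,q},{p,t},{q,t},{r,t},{p,q,s},{p,q,t},{q,r,t}} U35={{p,s},{p,q,s}} U36={{p,s},{p,q,s}} U45={{q,s},{p,q,s}} U46={{q,s},{p,q,s}} U56={{s},{p,s},{q,s},{p,q,s}}
  U123={{p,t},{p,q,t}} U124={{p,t},{p,q,t}} U134={{p,q},{p,t},{p,q,s},{p,q,t}} U135={{p,s},{p,q,s}} U136={{p,s},{p,q,s}} U145={{q,s},{p,q,s}} U146={{q,s},{p,q,s}} U156={{s},{p,s},{q,s},{p,q,s}} U234={{t},{p,t},{q,t},{r,t},{p,q,t},{q,r,t}} U345={{p,q,s}} U346={{p,q,s}} U356={{p,s},{p,q,s}} U456={{q,s},{p,q,s}}
  U1234={{p,t},{p,q,t}} U1345={{p,q,s}} U1346={{p,q,s}} U1356={{p,s},{p,q,s}} U1456={{q,s},{p,q,s}} U3456={{p,q,s}}
  U13456={{p,q,s}}
C dims 6,14,13,6; δ0: rk 5, SNF 1^5; δ1: rk 8, SNF 1^8; δ2: rk 5, SNF 1^5
Ȟ^0: (6−5)−0=1 ⇒ Z
Ȟ^1: (14−8)−5=1 ⇒ Z
Ȟ^2: (13−5)−8=0 ⇒ 0

Ȟ^0 = Z; Ȟ^1 = Z; Ȟ^2 = 0


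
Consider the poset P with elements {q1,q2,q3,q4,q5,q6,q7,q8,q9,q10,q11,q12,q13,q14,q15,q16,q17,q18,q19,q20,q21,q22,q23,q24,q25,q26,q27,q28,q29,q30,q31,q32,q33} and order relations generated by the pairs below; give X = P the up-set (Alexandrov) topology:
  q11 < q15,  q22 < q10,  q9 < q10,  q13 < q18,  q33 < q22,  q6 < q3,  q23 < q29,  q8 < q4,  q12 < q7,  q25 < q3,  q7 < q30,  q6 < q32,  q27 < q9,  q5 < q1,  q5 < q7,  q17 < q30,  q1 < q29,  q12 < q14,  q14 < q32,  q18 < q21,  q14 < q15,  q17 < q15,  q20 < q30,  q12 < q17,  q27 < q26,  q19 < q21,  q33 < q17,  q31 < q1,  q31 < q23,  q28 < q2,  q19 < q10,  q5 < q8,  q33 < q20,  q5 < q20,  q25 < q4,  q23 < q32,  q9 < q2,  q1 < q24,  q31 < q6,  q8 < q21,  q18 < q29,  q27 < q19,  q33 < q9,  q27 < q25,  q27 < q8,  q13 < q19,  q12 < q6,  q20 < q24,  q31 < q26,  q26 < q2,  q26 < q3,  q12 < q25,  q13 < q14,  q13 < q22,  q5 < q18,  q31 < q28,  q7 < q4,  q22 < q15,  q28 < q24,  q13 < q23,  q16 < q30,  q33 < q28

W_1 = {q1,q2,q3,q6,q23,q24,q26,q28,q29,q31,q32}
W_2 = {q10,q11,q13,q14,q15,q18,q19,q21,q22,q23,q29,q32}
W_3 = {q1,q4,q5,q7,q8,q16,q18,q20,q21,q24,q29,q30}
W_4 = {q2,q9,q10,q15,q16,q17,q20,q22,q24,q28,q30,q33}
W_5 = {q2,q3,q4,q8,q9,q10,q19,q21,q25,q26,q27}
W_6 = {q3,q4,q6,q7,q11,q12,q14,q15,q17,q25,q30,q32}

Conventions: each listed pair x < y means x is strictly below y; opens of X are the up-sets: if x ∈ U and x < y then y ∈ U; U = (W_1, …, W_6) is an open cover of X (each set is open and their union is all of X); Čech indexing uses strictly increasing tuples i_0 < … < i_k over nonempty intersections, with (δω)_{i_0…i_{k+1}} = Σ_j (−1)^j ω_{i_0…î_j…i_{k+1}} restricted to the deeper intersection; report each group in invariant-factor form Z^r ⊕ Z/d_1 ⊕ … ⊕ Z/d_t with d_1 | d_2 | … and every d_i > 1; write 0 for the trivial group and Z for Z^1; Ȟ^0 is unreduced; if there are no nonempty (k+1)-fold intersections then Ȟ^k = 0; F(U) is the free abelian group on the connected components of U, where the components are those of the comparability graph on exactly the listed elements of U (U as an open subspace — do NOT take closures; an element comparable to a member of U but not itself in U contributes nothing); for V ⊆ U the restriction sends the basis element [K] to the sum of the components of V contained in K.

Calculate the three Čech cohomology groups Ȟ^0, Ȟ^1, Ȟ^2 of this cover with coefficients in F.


Ȟ^0 ≅ Z, Ȟ^1 ≅ 0, Ȟ^2 ≅ Z/2

nonempty overlaps:
  W12={q23,q29,q32} W13={q1,q24,q29} W14={q2,q24,q28} W15={q2,q3,q26} W16={q3,q6,q32} W23={q18,q21,q29} W24={q10,q15,q22} W25={q10,q19,q21} W26={q11,q14,q15,q32} W34={q16,q20,q24,q30} W35={q4,q8,q21} W36={q4,q7,q30} W45={q2,q9,q10} W46={q15,q17,q30} W56={q3,q4,q25}
  W123={q29} W126={q32} W134={q24} W145={q2} W156={q3} W235={q21} W245={q10} W246={q15} W346={q30} W356={q4}
components per intersection:
  W1: {q1,q2,q3,q6,q23,q24,q26,q28,q29,q31,q32}
  W2: {q10,q11,q13,q14,q15,q18,q19,q21,q22,q23,q29,q32}
  W3: {q1,q4,q5,q7,q8,q16,q18,q20,q21,q24,q29,q30}
  W4: {q2,q9,q10,q15,q16,q17,q20,q22,q24,q28,q30,q33}
  W5: {q2,q3,q4,q8,q9,q10,q19,q21,q25,q26,q27}
  W6: {q3,q4,q6,q7,q11,q12,q14,q15,q17,q25,q30,q32}
  W12: {q23,q29,q32}
  W13: {q1,q24,q29}
  W14: {q2,q24,q28}
  W15: {q2,q3,q26}
  W16: {q3,q6,q32}
  W23: {q18,q21,q29}
  W24: {q10,q15,q22}
  W25: {q10,q19,q21}
  W26: {q11,q14,q15,q32}
  W34: {q16,q20,q24,q30}
  W35: {q4,q8,q21}
  W36: {q4,q7,q30}
  W45: {q2,q9,q10}
  W46: {q15,q17,q30}
  W56: {q3,q4,q25}
  W123: {q29}
  W126: {q32}
  W134: {q24}
  W145: {q2}
  W156: {q3}
  W235: {q21}
  W245: {q10}
  W246: {q15}
  W346: {q30}
  W356: {q4}
C dims 6,15,10; δ0: rk 5, SNF 1^5; δ1: rk 10, SNF 1^9·2
degree 0: 6−5−0 = 1 → Ȟ^0 ≅ Z
degree 1: 15−10−5 = 0 → Ȟ^1 ≅ 0
degree 2: 10−0−10 = 0 plus torsion [2] → Ȟ^2 ≅ Z/2


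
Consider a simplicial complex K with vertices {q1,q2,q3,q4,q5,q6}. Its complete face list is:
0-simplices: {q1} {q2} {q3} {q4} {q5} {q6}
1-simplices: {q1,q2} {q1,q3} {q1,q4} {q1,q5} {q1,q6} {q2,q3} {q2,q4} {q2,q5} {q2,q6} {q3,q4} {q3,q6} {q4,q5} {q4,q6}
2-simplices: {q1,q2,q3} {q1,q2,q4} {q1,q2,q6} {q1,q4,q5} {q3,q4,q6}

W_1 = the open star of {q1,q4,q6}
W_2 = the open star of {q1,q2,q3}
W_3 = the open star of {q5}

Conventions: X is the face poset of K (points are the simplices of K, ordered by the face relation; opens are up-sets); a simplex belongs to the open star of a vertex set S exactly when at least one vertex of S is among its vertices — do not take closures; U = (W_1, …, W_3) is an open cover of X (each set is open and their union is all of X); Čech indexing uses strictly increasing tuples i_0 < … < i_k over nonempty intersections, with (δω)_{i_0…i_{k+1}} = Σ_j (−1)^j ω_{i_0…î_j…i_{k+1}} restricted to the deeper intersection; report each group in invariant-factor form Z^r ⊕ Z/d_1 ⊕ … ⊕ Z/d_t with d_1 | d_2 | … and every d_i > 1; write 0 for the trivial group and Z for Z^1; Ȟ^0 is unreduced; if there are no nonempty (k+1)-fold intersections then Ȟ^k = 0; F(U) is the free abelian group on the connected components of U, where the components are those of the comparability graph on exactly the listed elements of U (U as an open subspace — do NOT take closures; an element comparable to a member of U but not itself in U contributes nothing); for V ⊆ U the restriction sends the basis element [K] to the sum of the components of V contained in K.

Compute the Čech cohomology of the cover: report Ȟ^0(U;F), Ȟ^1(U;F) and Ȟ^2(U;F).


nonempty intersections:
  W1={{q1},{q4},{q6},{q1,q2},{q1,q3},{q1,q4},{q1,q5},{q1,q6},{q2,q4},{q2,q6},{q3,q4},{q3,q6},{q4,q5},{q4,q6},{q1,q2,q3},{q1,q2,q4},{q1,q2,q6},{q1,q4,q5},{q3,q4,q6}} W2={{q1},{q2},{q3},{q1,q2},{q1,q3},{q1,q4},{q1,q5},{q1,q6},{q2,q3},{q2,q4},{q2,q5},{q2,q6},{q3,q4},{q3,q6},{q1,q2,q3},{q1,q2,q4},{q1,q2,q6},{q1,q4,q5},{q3,q4,q6}} W3={{q5},{q1,q5},{q2,q5},{q4,q5},{q1,q4,q5}}
  W12={{q1},{q1,q2},{q1,q3},{q1,q4},{q1,q5},{q1,q6},{q2,q4},{q2,q6},{q3,q4},{q3,q6},{q1,q2,q3},{q1,q2,q4},{q1,q2,q6},{q1,q4,q5},{q3,q4,q6}} W13={{q1,q5},{q4,q5},{q1,q4,q5}} W23={{q1,q5},{q2,q5},{q1,q4,q5}}
  W123={{q1,q5},{q1,q4,q5}}
components per intersection:
  W1: {{q1},{q4},{q6},{q1,q2},{q1,q3},{q1,q4},{q1,q5},{q1,q6},{q2,q4},{q2,q6},{q3,q4},{q3,q6},{q4,q5},{q4,q6},{q1,q2,q3},{q1,q2,q4},{q1,q2,q6},{q1,q4,q5},{q3,q4,q6}}
  W2: {{q1},{q2},{q3},{q1,q2},{q1,q3},{q1,q4},{q1,q5},{q1,q6},{q2,q3},{q2,q4},{q2,q5},{q2,q6},{q3,q4},{q3,q6},{q1,q2,q3},{q1,q2,q4},{q1,q2,q6},{q1,q4,q5},{q3,q4,q6}}
  W3: {{q5},{q1,q5},{q2,q5},{q4,q5},{q1,q4,q5}}
  W12: {{q1},{q1,q2},{q1,q3},{q1,q4},{q1,q5},{q1,q6},{q2,q4},{q2,q6},{q1,q2,q3},{q1,q2,q4},{q1,q2,q6},{q1,q4,q5}} {{q3,q4},{q3,q6},{q3,q4,q6}}
  W13: {{q1,q5},{q4,q5},{q1,q4,q5}}
  W23: {{q1,q5},{q1,q4,q5}} {{q2,q5}}
  W123: {{q1,q5},{q1,q4,q5}}
C dims 3,5,1; δ0: rk 2, SNF 1^2; δ1: rk 1, SNF 1^1
Ȟ^0: (3−2)−0=1 ⇒ Z
Ȟ^1: (5−1)−2=2 ⇒ Z^2
Ȟ^2: (1−0)−1=0 ⇒ 0

Ȟ^0(U;F) ≅ Z, Ȟ^1(U;F) ≅ Z^2 and Ȟ^2(U;F) ≅ 0


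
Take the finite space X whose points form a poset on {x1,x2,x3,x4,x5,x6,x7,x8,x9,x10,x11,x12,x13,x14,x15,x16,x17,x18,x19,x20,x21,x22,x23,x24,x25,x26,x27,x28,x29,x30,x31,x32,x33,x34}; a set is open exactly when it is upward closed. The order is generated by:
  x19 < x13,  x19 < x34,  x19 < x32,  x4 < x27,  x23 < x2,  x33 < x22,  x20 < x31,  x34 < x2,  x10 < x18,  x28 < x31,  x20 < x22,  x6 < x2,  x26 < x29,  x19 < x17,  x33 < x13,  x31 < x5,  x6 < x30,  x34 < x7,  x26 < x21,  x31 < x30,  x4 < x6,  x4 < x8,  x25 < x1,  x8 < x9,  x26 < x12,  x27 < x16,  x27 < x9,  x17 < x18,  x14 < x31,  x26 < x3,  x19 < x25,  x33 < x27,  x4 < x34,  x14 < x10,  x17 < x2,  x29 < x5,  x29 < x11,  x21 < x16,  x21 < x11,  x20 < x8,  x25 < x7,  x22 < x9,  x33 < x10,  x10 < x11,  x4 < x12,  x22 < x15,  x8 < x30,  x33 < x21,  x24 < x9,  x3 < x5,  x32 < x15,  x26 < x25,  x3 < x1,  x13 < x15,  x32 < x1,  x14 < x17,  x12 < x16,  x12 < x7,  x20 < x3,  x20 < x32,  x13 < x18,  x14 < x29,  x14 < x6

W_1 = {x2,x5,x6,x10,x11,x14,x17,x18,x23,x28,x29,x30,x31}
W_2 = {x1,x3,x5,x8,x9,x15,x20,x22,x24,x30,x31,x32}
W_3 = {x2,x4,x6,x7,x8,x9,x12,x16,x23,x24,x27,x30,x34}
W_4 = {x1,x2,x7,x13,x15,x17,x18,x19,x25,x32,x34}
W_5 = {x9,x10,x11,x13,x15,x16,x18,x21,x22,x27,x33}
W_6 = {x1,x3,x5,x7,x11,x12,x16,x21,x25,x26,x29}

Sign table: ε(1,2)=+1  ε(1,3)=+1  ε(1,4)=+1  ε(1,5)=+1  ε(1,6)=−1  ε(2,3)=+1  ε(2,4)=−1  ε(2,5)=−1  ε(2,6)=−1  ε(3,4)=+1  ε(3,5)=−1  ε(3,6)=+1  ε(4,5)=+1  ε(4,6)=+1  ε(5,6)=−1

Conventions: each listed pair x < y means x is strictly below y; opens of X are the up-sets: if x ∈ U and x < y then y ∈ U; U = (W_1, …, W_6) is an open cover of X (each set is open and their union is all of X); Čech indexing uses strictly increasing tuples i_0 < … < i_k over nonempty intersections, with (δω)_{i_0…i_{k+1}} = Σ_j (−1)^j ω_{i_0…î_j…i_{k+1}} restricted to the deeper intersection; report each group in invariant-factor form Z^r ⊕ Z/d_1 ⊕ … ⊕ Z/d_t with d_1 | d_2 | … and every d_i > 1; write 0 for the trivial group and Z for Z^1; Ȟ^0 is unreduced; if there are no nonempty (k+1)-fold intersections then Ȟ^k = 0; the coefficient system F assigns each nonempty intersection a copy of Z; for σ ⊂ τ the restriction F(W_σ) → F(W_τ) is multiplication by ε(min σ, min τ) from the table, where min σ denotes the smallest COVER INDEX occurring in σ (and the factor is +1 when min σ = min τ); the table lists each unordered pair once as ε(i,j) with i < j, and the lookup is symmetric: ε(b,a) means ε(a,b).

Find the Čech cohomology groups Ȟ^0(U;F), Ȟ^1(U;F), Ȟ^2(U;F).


Ȟ^0 ≅ 0; Ȟ^1 ≅ Z/2; Ȟ^2 ≅ Z

nerve simplices:
  W12={x5,x30,x31} W13={x2,x6,x23,x30} W14={x2,x17,x18} W15={x10,x11,x18} W16={x5,x11,x29} W23={x8,x9,x24,x30} W24={x1,x15,x32} W25={x9,x15,x22} W26={x1,x3,x5} W34={x2,x7,x34} W35={x9,x16,x27} W36={x7,x12,x16} W45={x13,x15,x18} W46={x1,x7,x25} W56={x11,x16,x21}
  W123={x30} W126={x5} W134={x2} W145={x18} W156={x11} W235={x9} W245={x15} W246={x1} W346={x7} W356={x16}
C dims 6,15,10; δ0: rk 6, SNF 1^5·2; δ1: rk 9, SNF 1^9
degree 0: 6−6−0 = 0 → Ȟ^0 ≅ 0
degree 1: 15−9−6 = 0 plus torsion [2] → Ȟ^1 ≅ Z/2
degree 2: 10−0−9 = 1 → Ȟ^2 ≅ Z


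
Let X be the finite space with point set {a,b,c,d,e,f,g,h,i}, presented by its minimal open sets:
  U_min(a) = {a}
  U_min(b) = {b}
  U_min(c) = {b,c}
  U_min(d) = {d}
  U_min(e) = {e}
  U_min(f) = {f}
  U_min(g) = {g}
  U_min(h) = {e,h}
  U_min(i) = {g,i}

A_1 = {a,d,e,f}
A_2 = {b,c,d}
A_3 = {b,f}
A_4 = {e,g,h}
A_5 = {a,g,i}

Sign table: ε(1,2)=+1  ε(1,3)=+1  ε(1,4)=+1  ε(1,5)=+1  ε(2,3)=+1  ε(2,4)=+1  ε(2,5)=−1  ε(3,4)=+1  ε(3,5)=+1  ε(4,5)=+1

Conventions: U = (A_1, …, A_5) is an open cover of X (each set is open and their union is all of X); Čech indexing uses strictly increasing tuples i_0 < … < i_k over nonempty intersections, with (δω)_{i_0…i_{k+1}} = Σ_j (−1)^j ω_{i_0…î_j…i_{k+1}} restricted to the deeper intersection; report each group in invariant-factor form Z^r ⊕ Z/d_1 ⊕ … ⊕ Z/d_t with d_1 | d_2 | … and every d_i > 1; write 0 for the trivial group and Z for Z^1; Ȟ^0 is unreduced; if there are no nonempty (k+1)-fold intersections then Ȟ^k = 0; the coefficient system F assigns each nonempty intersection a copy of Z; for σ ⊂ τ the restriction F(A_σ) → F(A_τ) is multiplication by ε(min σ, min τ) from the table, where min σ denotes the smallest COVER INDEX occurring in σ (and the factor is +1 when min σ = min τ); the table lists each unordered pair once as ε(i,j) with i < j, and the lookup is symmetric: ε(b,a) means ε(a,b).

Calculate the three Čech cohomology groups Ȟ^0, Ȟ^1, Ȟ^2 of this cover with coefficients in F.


Ȟ^0(U;F) ≅ Z; Ȟ^1(U;F) ≅ Z^2; Ȟ^2(U;F) ≅ 0

cover nerve:
  A12={d} A13={f} A14={e} A15={a} A23={b} A45={g}
C dims 5,6; δ0: rk 4, SNF 1^4
Ȟ^0: (5−4)−0=1 ⇒ Z
Ȟ^1: (6−0)−4=2 ⇒ Z^2
Ȟ^2: (0−0)−0=0 ⇒ 0


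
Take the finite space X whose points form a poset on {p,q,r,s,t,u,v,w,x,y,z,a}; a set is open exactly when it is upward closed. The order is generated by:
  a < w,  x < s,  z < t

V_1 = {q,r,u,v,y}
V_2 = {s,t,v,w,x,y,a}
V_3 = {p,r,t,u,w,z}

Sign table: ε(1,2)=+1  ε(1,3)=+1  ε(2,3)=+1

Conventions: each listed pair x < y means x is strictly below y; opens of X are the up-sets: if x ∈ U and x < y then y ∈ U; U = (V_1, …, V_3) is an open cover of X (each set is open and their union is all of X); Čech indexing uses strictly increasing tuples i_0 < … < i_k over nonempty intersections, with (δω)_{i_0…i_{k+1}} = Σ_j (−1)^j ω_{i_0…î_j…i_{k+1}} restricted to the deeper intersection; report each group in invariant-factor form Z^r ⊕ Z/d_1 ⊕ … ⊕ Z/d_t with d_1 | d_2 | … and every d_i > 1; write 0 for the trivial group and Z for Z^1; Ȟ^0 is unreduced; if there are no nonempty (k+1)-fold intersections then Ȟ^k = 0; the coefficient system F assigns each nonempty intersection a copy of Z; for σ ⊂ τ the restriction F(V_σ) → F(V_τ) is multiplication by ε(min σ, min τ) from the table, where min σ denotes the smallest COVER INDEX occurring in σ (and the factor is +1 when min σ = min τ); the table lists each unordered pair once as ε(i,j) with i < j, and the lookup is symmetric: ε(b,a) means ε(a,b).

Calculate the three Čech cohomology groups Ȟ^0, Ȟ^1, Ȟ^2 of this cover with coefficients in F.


Ȟ^0 = Z, Ȟ^1 = Z and Ȟ^2 = 0

nonempty intersections:
  V12={v,y} V13={r,u} V23={t,w}
C dims 3,3; δ0: rk 2, SNF 1^2
Ȟ^0: (3−2)−0=1 ⇒ Z
Ȟ^1: (3−0)−2=1 ⇒ Z
Ȟ^2: (0−0)−0=0 ⇒ 0


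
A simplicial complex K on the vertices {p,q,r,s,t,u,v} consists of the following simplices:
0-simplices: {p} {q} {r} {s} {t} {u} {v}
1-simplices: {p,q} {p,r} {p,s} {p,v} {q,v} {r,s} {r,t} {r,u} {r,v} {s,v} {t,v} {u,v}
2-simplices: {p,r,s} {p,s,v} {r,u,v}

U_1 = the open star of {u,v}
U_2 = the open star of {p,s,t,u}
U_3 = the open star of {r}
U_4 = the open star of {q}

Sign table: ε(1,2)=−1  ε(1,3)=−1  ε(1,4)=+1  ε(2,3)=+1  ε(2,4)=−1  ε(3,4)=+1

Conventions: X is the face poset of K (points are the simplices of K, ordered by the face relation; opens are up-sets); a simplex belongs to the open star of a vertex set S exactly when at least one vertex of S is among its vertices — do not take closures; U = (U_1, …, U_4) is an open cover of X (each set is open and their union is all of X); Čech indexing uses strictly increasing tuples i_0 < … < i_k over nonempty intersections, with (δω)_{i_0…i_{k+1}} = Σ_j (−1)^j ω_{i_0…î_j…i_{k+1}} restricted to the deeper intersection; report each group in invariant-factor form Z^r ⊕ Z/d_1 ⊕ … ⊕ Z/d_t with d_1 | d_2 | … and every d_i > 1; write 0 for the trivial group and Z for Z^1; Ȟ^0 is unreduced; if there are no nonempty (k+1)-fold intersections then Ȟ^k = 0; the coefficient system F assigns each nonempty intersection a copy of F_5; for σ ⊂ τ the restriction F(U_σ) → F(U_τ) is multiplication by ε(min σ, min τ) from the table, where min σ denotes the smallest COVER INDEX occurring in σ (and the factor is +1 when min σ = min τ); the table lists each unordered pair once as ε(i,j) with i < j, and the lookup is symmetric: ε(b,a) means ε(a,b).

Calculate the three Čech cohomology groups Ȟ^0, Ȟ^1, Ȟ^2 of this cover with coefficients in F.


nonempty intersections:
  U1={{u},{v},{p,v},{q,v},{r,u},{r,v},{s,v},{t,v},{u,v},{p,s,v},{r,u,v}} U2={{p},{s},{t},{u},{p,q},{p,r},{p,s},{p,v},{r,s},{r,t},{r,u},{s,v},{t,v},{u,v},{p,r,s},{p,s,v},{r,u,v}} U3={{r},{p,r},{r,s},{r,t},{r,u},{r,v},{p,r,s},{r,u,v}} U4={{q},{p,q},{q,v}}
  U12={{u},{p,v},{r,u},{s,v},{t,v},{u,v},{p,s,v},{r,u,v}} U13={{r,u},{r,v},{r,u,v}} U14={{q,v}} U23={{p,r},{r,s},{r,t},{r,u},{p,r,s},{r,u,v}} U24={{p,q}}
  U123={{r,u},{r,u,v}}
C dims 4,5,1; δ0: rk_F5 3; δ1: rk_F5 1
Ȟ^0: (4−3)−0=1 ⇒ Z/5
Ȟ^1: (5−1)−3=1 ⇒ Z/5
Ȟ^2: (1−0)−1=0 ⇒ 0

Ȟ^0 = Z/5; Ȟ^1 = Z/5; Ȟ^2 = 0


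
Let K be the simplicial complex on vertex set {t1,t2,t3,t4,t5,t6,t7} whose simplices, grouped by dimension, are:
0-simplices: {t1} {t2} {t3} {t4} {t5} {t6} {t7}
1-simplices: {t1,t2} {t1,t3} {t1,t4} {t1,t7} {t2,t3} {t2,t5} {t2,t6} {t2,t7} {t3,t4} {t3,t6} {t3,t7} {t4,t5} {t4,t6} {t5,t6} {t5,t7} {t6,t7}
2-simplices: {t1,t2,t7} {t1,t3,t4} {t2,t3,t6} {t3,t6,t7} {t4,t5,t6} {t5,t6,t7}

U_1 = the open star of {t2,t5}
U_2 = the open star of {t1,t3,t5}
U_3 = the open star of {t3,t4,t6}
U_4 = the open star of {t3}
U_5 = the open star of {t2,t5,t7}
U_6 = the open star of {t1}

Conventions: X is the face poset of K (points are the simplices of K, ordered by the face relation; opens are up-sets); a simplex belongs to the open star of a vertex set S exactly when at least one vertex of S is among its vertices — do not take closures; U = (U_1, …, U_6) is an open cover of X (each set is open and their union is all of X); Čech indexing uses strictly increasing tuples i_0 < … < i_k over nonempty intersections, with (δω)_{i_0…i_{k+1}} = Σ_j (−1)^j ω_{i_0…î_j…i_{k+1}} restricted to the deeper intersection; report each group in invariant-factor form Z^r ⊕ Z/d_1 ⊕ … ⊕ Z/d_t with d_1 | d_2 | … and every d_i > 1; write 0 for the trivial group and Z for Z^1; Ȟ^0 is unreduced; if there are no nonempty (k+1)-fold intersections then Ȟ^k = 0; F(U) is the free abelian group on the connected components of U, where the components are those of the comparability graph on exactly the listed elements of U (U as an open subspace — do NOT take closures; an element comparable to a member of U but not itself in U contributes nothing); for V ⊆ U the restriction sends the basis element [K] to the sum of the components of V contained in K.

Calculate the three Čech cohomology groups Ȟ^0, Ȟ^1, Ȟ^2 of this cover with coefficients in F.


Ȟ^0 ≅ Z, Ȟ^1 ≅ Z^2 and Ȟ^2 ≅ 0

cover nerve:
  U1={{t2},{t5},{t1,t2},{t2,t3},{t2,t5},{t2,t6},{t2,t7},{t4,t5},{t5,t6},{t5,t7},{t1,t2,t7},{t2,t3,t6},{t4,t5,t6},{t5,t6,t7}} U2={{t1},{t3},{t5},{t1,t2},{t1,t3},{t1,t4},{t1,t7},{t2,t3},{t2,t5},{t3,t4},{t3,t6},{t3,t7},{t4,t5},{t5,t6},{t5,t7},{t1,t2,t7},{t1,t3,t4},{t2,t3,t6},{t3,t6,t7},{t4,t5,t6},{t5,t6,t7}} U3={{t3},{t4},{t6},{t1,t3},{t1,t4},{t2,t3},{t2,t6},{t3,t4},{t3,t6},{t3,t7},{t4,t5},{t4,t6},{t5,t6},{t6,t7},{t1,t3,t4},{t2,t3,t6},{t3,t6,t7},{t4,t5,t6},{t5,t6,t7}} U4={{t3},{t1,t3},{t2,t3},{t3,t4},{t3,t6},{t3,t7},{t1,t3,t4},{t2,t3,t6},{t3,t6,t7}} U5={{t2},{t5},{t7},{t1,t2},{t1,t7},{t2,t3},{t2,t5},{t2,t6},{t2,t7},{t3,t7},{t4,t5},{t5,t6},{t5,t7},{t6,t7},{t1,t2,t7},{t2,t3,t6},{t3,t6,t7},{t4,t5,t6},{t5,t6,t7}} U6={{t1},{t1,t2},{t1,t3},{t1,t4},{t1,t7},{t1,t2,t7},{t1,t3,t4}}
  U12={{t5},{t1,t2},{t2,t3},{t2,t5},{t4,t5},{t5,t6},{t5,t7},{t1,t2,t7},{t2,t3,t6},{t4,t5,t6},{t5,t6,t7}} U13={{t2,t3},{t2,t6},{t4,t5},{t5,t6},{t2,t3,t6},{t4,t5,t6},{t5,t6,t7}} U14={{t2,t3},{t2,t3,t6}} U15={{t2},{t5},{t1,t2},{t2,t3},{t2,t5},{t2,t6},{t2,t7},{t4,t5},{t5,t6},{t5,t7},{t1,t2,t7},{t2,t3,t6},{t4,t5,t6},{t5,t6,t7}} U16={{t1,t2},{t1,t2,t7}} U23={{t3},{t1,t3},{t1,t4},{t2,t3},{t3,t4},{t3,t6},{t3,t7},{t4,t5},{t5,t6},{t1,t3,t4},{t2,t3,t6},{t3,t6,t7},{t4,t5,t6},{t5,t6,t7}} U24={{t3},{t1,t3},{t2,t3},{t3,t4},{t3,t6},{t3,t7},{t1,t3,t4},{t2,t3,t6},{t3,t6,t7}} U25={{t5},{t1,t2},{t1,t7},{t2,t3},{t2,t5},{t3,t7},{t4,t5},{t5,t6},{t5,t7},{t1,t2,t7},{t2,t3,t6},{t3,t6,t7},{t4,t5,t6},{t5,t6,t7}} U26={{t1},{t1,t2},{t1,t3},{t1,t4},{t1,t7},{t1,t2,t7},{t1,t3,t4}} U34={{t3},{t1,t3},{t2,t3},{t3,t4},{t3,t6},{t3,t7},{t1,t3,t4},{t2,t3,t6},{t3,t6,t7}} U35={{t2,t3},{t2,t6},{t3,t7},{t4,t5},{t5,t6},{t6,t7},{t2,t3,t6},{t3,t6,t7},{t4,t5,t6},{t5,t6,t7}} U36={{t1,t3},{t1,t4},{t1,t3,t4}} U45={{t2,t3},{t3,t7},{t2,t3,t6},{t3,t6,t7}} U46={{t1,t3},{t1,t3,t4}} U56={{t1,t2},{t1,t7},{t1,t2,t7}}
  U123={{t2,t3},{t4,t5},{t5,t6},{t2,t3,t6},{t4,t5,t6},{t5,t6,t7}} U124={{t2,t3},{t2,t3,t6}} U125={{t5},{t1,t2},{t2,t3},{t2,t5},{t4,t5},{t5,t6},{t5,t7},{t1,t2,t7},{t2,t3,t6},{t4,t5,t6},{t5,t6,t7}} U126={{t1,t2},{t1,t2,t7}} U134={{t2,t3},{t2,t3,t6}} U135={{t2,t3},{t2,t6},{t4,t5},{t5,t6},{t2,t3,t6},{t4,t5,t6},{t5,t6,t7}} U145={{t2,t3},{t2,t3,t6}} U156={{t1,t2},{t1,t2,t7}} U234={{t3},{t1,t3},{t2,t3},{t3,t4},{t3,t6},{t3,t7},{t1,t3,t4},{t2,t3,t6},{t3,t6,t7}} U235={{t2,t3},{t3,t7},{t4,t5},{t5,t6},{t2,t3,t6},{t3,t6,t7},{t4,t5,t6},{t5,t6,t7}} U236={{t1,t3},{t1,t4},{t1,t3,t4}} U245={{t2,t3},{t3,t7},{t2,t3,t6},{t3,t6,t7}} U246={{t1,t3},{t1,t3,t4}} U256={{t1,t2},{t1,t7},{t1,t2,t7}} U345={{t2,t3},{t3,t7},{t2,t3,t6},{t3,t6,t7}} U346={{t1,t3},{t1,t3,t4}}
  U1234={{t2,t3},{t2,t3,t6}} U1235={{t2,t3},{t4,t5},{t5,t6},{t2,t3,t6},{t4,t5,t6},{t5,t6,t7}} U1245={{t2,t3},{t2,t3,t6}} U1256={{t1,t2},{t1,t2,t7}} U1345={{t2,t3},{t2,t3,t6}} U2345={{t2,t3},{t3,t7},{t2,t3,t6},{t3,t6,t7}} U2346={{t1,t3},{t1,t3,t4}}
  U12345={{t2,t3},{t2,t3,t6}}
components per intersection:
  U1: {{t2},{t5},{t1,t2},{t2,t3},{t2,t5},{t2,t6},{t2,t7},{t4,t5},{t5,t6},{t5,t7},{t1,t2,t7},{t2,t3,t6},{t4,t5,t6},{t5,t6,t7}}
  U2: {{t1},{t3},{t1,t2},{t1,t3},{t1,t4},{t1,t7},{t2,t3},{t3,t4},{t3,t6},{t3,t7},{t1,t2,t7},{t1,t3,t4},{t2,t3,t6},{t3,t6,t7}} {{t5},{t2,t5},{t4,t5},{t5,t6},{t5,t7},{t4,t5,t6},{t5,t6,t7}}
  U3: {{t3},{t4},{t6},{t1,t3},{t1,t4},{t2,t3},{t2,t6},{t3,t4},{t3,t6},{t3,t7},{t4,t5},{t4,t6},{t5,t6},{t6,t7},{t1,t3,t4},{t2,t3,t6},{t3,t6,t7},{t4,t5,t6},{t5,t6,t7}}
  U4: {{t3},{t1,t3},{t2,t3},{t3,t4},{t3,t6},{t3,t7},{t1,t3,t4},{t2,t3,t6},{t3,t6,t7}}
  U5: {{t2},{t5},{t7},{t1,t2},{t1,t7},{t2,t3},{t2,t5},{t2,t6},{t2,t7},{t3,t7},{t4,t5},{t5,t6},{t5,t7},{t6,t7},{t1,t2,t7},{t2,t3,t6},{t3,t6,t7},{t4,t5,t6},{t5,t6,t7}}
  U6: {{t1},{t1,t2},{t1,t3},{t1,t4},{t1,t7},{t1,t2,t7},{t1,t3,t4}}
  U12: {{t5},{t2,t5},{t4,t5},{t5,t6},{t5,t7},{t4,t5,t6},{t5,t6,t7}} {{t1,t2},{t1,t2,t7}} {{t2,t3},{t2,t3,t6}}
  U13: {{t2,t3},{t2,t6},{t2,t3,t6}} {{t4,t5},{t5,t6},{t4,t5,t6},{t5,t6,t7}}
  U14: {{t2,t3},{t2,t3,t6}}
  U15: {{t2},{t5},{t1,t2},{t2,t3},{t2,t5},{t2,t6},{t2,t7},{t4,t5},{t5,t6},{t5,t7},{t1,t2,t7},{t2,t3,t6},{t4,t5,t6},{t5,t6,t7}}
  U16: {{t1,t2},{t1,t2,t7}}
  U23: {{t3},{t1,t3},{t1,t4},{t2,t3},{t3,t4},{t3,t6},{t3,t7},{t1,t3,t4},{t2,t3,t6},{t3,t6,t7}} {{t4,t5},{t5,t6},{t4,t5,t6},{t5,t6,t7}}
  U24: {{t3},{t1,t3},{t2,t3},{t3,t4},{t3,t6},{t3,t7},{t1,t3,t4},{t2,t3,t6},{t3,t6,t7}}
  U25: {{t5},{t2,t5},{t4,t5},{t5,t6},{t5,t7},{t4,t5,t6},{t5,t6,t7}} {{t1,t2},{t1,t7},{t1,t2,t7}} {{t2,t3},{t2,t3,t6}} {{t3,t7},{t3,t6,t7}}
  U26: {{t1},{t1,t2},{t1,t3},{t1,t4},{t1,t7},{t1,t2,t7},{t1,t3,t4}}
  U34: {{t3},{t1,t3},{t2,t3},{t3,t4},{t3,t6},{t3,t7},{t1,t3,t4},{t2,t3,t6},{t3,t6,t7}}
  U35: {{t2,t3},{t2,t6},{t2,t3,t6}} {{t3,t7},{t4,t5},{t5,t6},{t6,t7},{t3,t6,t7},{t4,t5,t6},{t5,t6,t7}}
  U36: {{t1,t3},{t1,t4},{t1,t3,t4}}
  U45: {{t2,t3},{t2,t3,t6}} {{t3,t7},{t3,t6,t7}}
  U46: {{t1,t3},{t1,t3,t4}}
  U56: {{t1,t2},{t1,t7},{t1,t2,t7}}
  U123: {{t2,t3},{t2,t3,t6}} {{t4,t5},{t5,t6},{t4,t5,t6},{t5,t6,t7}}
  U124: {{t2,t3},{t2,t3,t6}}
  U125: {{t5},{t2,t5},{t4,t5},{t5,t6},{t5,t7},{t4,t5,t6},{t5,t6,t7}} {{t1,t2},{t1,t2,t7}} {{t2,t3},{t2,t3,t6}}
  U126: {{t1,t2},{t1,t2,t7}}
  U134: {{t2,t3},{t2,t3,t6}}
  U135: {{t2,t3},{t2,t6},{t2,t3,t6}} {{t4,t5},{t5,t6},{t4,t5,t6},{t5,t6,t7}}
  U145: {{t2,t3},{t2,t3,t6}}
  U156: {{t1,t2},{t1,t2,t7}}
  U234: {{t3},{t1,t3},{t2,t3},{t3,t4},{t3,t6},{t3,t7},{t1,t3,t4},{t2,t3,t6},{t3,t6,t7}}
  U235: {{t2,t3},{t2,t3,t6}} {{t3,t7},{t3,t6,t7}} {{t4,t5},{t5,t6},{t4,t5,t6},{t5,t6,t7}}
  U236: {{t1,t3},{t1,t4},{t1,t3,t4}}
  U245: {{t2,t3},{t2,t3,t6}} {{t3,t7},{t3,t6,t7}}
  U246: {{t1,t3},{t1,t3,t4}}
  U256: {{t1,t2},{t1,t7},{t1,t2,t7}}
  U345: {{t2,t3},{t2,t3,t6}} {{t3,t7},{t3,t6,t7}}
  U346: {{t1,t3},{t1,t3,t4}}
  U1234: {{t2,t3},{t2,t3,t6}}
  U1235: {{t2,t3},{t2,t3,t6}} {{t4,t5},{t5,t6},{t4,t5,t6},{t5,t6,t7}}
  U1245: {{t2,t3},{t2,t3,t6}}
  U1256: {{t1,t2},{t1,t2,t7}}
  U1345: {{t2,t3},{t2,t3,t6}}
  U2345: {{t2,t3},{t2,t3,t6}} {{t3,t7},{t3,t6,t7}}
  U2346: {{t1,t3},{t1,t3,t4}}
  U12345: {{t2,t3},{t2,t3,t6}}
C dims 7,24,24,9; δ0: rk 6, SNF 1^6; δ1: rk 16, SNF 1^16; δ2: rk 8, SNF 1^8
Ȟ^0: (7−6)−0=1 ⇒ Z
Ȟ^1: (24−16)−6=2 ⇒ Z^2
Ȟ^2: (24−8)−16=0 ⇒ 0
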